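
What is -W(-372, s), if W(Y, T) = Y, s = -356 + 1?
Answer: 372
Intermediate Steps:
s = -355
-W(-372, s) = -1*(-372) = 372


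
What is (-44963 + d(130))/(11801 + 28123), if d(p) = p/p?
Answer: -22481/19962 ≈ -1.1262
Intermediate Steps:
d(p) = 1
(-44963 + d(130))/(11801 + 28123) = (-44963 + 1)/(11801 + 28123) = -44962/39924 = -44962*1/39924 = -22481/19962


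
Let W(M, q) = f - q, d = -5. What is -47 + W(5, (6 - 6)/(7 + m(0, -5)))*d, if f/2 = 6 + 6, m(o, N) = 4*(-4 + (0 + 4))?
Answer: -167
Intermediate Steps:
m(o, N) = 0 (m(o, N) = 4*(-4 + 4) = 4*0 = 0)
f = 24 (f = 2*(6 + 6) = 2*12 = 24)
W(M, q) = 24 - q
-47 + W(5, (6 - 6)/(7 + m(0, -5)))*d = -47 + (24 - (6 - 6)/(7 + 0))*(-5) = -47 + (24 - 0/7)*(-5) = -47 + (24 - 1*0)*(-5) = -47 + (24 + 0)*(-5) = -47 + 24*(-5) = -47 - 120 = -167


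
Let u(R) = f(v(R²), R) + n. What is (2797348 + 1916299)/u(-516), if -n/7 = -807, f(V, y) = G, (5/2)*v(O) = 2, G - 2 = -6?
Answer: 4713647/5645 ≈ 835.01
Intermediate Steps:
G = -4 (G = 2 - 6 = -4)
v(O) = ⅘ (v(O) = (⅖)*2 = ⅘)
f(V, y) = -4
n = 5649 (n = -7*(-807) = 5649)
u(R) = 5645 (u(R) = -4 + 5649 = 5645)
(2797348 + 1916299)/u(-516) = (2797348 + 1916299)/5645 = 4713647*(1/5645) = 4713647/5645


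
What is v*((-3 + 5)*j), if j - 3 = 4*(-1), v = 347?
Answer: -694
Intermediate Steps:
j = -1 (j = 3 + 4*(-1) = 3 - 4 = -1)
v*((-3 + 5)*j) = 347*((-3 + 5)*(-1)) = 347*(2*(-1)) = 347*(-2) = -694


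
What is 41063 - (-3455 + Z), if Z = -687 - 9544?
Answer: 54749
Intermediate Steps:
Z = -10231
41063 - (-3455 + Z) = 41063 - (-3455 - 10231) = 41063 - 1*(-13686) = 41063 + 13686 = 54749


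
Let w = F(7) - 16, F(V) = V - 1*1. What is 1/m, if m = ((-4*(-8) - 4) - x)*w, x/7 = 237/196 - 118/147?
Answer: -42/10565 ≈ -0.0039754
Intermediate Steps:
F(V) = -1 + V (F(V) = V - 1 = -1 + V)
x = 239/84 (x = 7*(237/196 - 118/147) = 7*(239/588) = 239/84 ≈ 2.8452)
w = -10 (w = (-1 + 7) - 16 = 6 - 16 = -10)
m = -10565/42 (m = ((-4*(-8) - 4) - 1*239/84)*(-10) = ((32 - 4) - 239/84)*(-10) = (28 - 239/84)*(-10) = (2113/84)*(-10) = -10565/42 ≈ -251.55)
1/m = 1/(-10565/42) = -42/10565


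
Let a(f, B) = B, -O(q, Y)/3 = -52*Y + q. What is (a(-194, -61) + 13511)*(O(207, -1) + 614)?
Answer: -2192350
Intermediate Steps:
O(q, Y) = -3*q + 156*Y (O(q, Y) = -3*(-52*Y + q) = -3*(q - 52*Y) = -3*q + 156*Y)
(a(-194, -61) + 13511)*(O(207, -1) + 614) = (-61 + 13511)*((-3*207 + 156*(-1)) + 614) = 13450*((-621 - 156) + 614) = 13450*(-777 + 614) = 13450*(-163) = -2192350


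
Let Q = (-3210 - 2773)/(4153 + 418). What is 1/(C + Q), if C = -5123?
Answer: -4571/23423216 ≈ -0.00019515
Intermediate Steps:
Q = -5983/4571 ≈ -1.3089
1/(C + Q) = 1/(-5123 - 5983/4571) = 1/(-23423216/4571) = -4571/23423216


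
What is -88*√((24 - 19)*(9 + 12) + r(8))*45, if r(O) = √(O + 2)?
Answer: -3960*√(105 + √10) ≈ -41184.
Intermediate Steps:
r(O) = √(2 + O)
-88*√((24 - 19)*(9 + 12) + r(8))*45 = -88*√((24 - 19)*(9 + 12) + √(2 + 8))*45 = -88*√(5*21 + √10)*45 = -88*√(105 + √10)*45 = -3960*√(105 + √10)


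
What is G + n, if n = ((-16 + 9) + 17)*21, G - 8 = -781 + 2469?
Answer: 1906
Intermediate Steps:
G = 1696 (G = 8 + (-781 + 2469) = 8 + 1688 = 1696)
n = 210 (n = (-7 + 17)*21 = 10*21 = 210)
G + n = 1696 + 210 = 1906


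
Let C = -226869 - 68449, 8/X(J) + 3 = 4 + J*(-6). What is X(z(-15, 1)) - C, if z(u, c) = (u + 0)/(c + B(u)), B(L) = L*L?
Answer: 23330574/79 ≈ 2.9532e+5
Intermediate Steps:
B(L) = L**2
z(u, c) = u/(c + u**2) (z(u, c) = (u + 0)/(c + u**2) = u/(c + u**2))
X(J) = 8/(1 - 6*J) (X(J) = 8/(-3 + (4 + J*(-6))) = 8/(-3 + (4 - 6*J)) = 8/(1 - 6*J))
C = -295318
X(z(-15, 1)) - C = -8/(-1 + 6*(-15/(1 + (-15)**2))) - 1*(-295318) = -8/(-1 + 6*(-15/(1 + 225))) + 295318 = -8/(-1 + 6*(-15/226)) + 295318 = -8/(-1 - 45/113) + 295318 = -8/(-158/113) + 295318 = -8*(-113/158) + 295318 = 452/79 + 295318 = 23330574/79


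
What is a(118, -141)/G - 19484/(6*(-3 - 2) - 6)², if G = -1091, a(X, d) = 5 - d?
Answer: -5361565/353484 ≈ -15.168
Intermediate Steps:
a(118, -141)/G - 19484/(6*(-3 - 2) - 6)² = (5 - 1*(-141))/(-1091) - 19484/(6*(-3 - 2) - 6)² = (5 + 141)*(-1/1091) - 19484/(6*(-5) - 6)² = 146*(-1/1091) - 19484/(-30 - 6)² = -146/1091 - 19484/((-36)²) = -146/1091 - 19484/1296 = -146/1091 - 19484*1/1296 = -146/1091 - 4871/324 = -5361565/353484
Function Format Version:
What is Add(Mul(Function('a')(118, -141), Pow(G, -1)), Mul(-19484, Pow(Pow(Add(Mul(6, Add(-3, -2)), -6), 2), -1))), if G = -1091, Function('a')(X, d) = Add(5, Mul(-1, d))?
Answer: Rational(-5361565, 353484) ≈ -15.168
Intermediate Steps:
Add(Mul(Function('a')(118, -141), Pow(G, -1)), Mul(-19484, Pow(Pow(Add(Mul(6, Add(-3, -2)), -6), 2), -1))) = Add(Mul(Add(5, Mul(-1, -141)), Pow(-1091, -1)), Mul(-19484, Pow(Pow(Add(Mul(6, Add(-3, -2)), -6), 2), -1))) = Add(Mul(Add(5, 141), Rational(-1, 1091)), Mul(-19484, Pow(Pow(Add(Mul(6, -5), -6), 2), -1))) = Add(Mul(146, Rational(-1, 1091)), Mul(-19484, Pow(Pow(Add(-30, -6), 2), -1))) = Add(Rational(-146, 1091), Mul(-19484, Pow(Pow(-36, 2), -1))) = Add(Rational(-146, 1091), Mul(-19484, Pow(1296, -1))) = Add(Rational(-146, 1091), Mul(-19484, Rational(1, 1296))) = Add(Rational(-146, 1091), Rational(-4871, 324)) = Rational(-5361565, 353484)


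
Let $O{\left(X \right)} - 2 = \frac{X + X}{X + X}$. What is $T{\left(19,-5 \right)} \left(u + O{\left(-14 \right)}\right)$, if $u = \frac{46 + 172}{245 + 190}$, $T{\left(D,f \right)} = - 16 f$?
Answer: $\frac{24368}{87} \approx 280.09$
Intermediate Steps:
$O{\left(X \right)} = 3$ ($O{\left(X \right)} = 2 + \frac{X + X}{X + X} = 2 + \frac{2 X}{2 X} = 2 + 2 X \frac{1}{2 X} = 2 + 1 = 3$)
$u = \frac{218}{435} \approx 0.50115$
$T{\left(19,-5 \right)} \left(u + O{\left(-14 \right)}\right) = \left(-16\right) \left(-5\right) \left(\frac{218}{435} + 3\right) = 80 \cdot \frac{1523}{435} = \frac{24368}{87}$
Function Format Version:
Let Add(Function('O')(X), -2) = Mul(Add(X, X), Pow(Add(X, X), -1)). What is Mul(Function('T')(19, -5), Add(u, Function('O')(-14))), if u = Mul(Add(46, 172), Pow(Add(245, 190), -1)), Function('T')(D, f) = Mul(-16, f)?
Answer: Rational(24368, 87) ≈ 280.09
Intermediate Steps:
Function('O')(X) = 3 (Function('O')(X) = Add(2, Mul(Add(X, X), Pow(Add(X, X), -1))) = Add(2, Mul(Mul(2, X), Pow(Mul(2, X), -1))) = Add(2, Mul(Mul(2, X), Mul(Rational(1, 2), Pow(X, -1)))) = Add(2, 1) = 3)
u = Rational(218, 435) (u = Mul(218, Pow(435, -1)) = Mul(218, Rational(1, 435)) = Rational(218, 435) ≈ 0.50115)
Mul(Function('T')(19, -5), Add(u, Function('O')(-14))) = Mul(Mul(-16, -5), Add(Rational(218, 435), 3)) = Mul(80, Rational(1523, 435)) = Rational(24368, 87)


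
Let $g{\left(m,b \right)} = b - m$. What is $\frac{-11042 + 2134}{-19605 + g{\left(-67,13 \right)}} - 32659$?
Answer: $- \frac{637658067}{19525} \approx -32659.0$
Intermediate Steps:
$\frac{-11042 + 2134}{-19605 + g{\left(-67,13 \right)}} - 32659 = \frac{-11042 + 2134}{-19605 + \left(13 - -67\right)} - 32659 = - \frac{8908}{-19605 + \left(13 + 67\right)} - 32659 = - \frac{8908}{-19605 + 80} - 32659 = - \frac{8908}{-19525} - 32659 = \left(-8908\right) \left(- \frac{1}{19525}\right) - 32659 = \frac{8908}{19525} - 32659 = - \frac{637658067}{19525}$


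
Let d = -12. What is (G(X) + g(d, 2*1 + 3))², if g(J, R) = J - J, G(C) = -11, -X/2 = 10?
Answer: 121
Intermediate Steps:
X = -20 (X = -2*10 = -20)
g(J, R) = 0
(G(X) + g(d, 2*1 + 3))² = (-11 + 0)² = (-11)² = 121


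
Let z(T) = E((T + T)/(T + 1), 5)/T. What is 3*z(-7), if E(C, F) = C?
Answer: -1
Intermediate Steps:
z(T) = 2/(1 + T) (z(T) = ((T + T)/(T + 1))/T = ((2*T)/(1 + T))/T = (2*T/(1 + T))/T = 2/(1 + T))
3*z(-7) = 3*(2/(1 - 7)) = 3*(2/(-6)) = 3*(2*(-1/6)) = 3*(-1/3) = -1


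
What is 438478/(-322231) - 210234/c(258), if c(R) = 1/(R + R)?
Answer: -34955859058342/322231 ≈ -1.0848e+8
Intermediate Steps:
c(R) = 1/(2*R)
438478/(-322231) - 210234/c(258) = 438478/(-322231) - 210234/((½)/258) = 438478*(-1/322231) - 210234/((½)*(1/258)) = -438478/322231 - 210234/1/516 = -438478/322231 - 210234*516 = -438478/322231 - 108480744 = -34955859058342/322231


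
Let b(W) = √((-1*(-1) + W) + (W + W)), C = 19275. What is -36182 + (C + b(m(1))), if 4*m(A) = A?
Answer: -16907 + √7/2 ≈ -16906.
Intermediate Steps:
m(A) = A/4
b(W) = √(1 + 3*W) (b(W) = √((1 + W) + 2*W) = √(1 + 3*W))
-36182 + (C + b(m(1))) = -36182 + (19275 + √(1 + 3*((¼)*1))) = -36182 + (19275 + √(1 + 3*(¼))) = -36182 + (19275 + √(1 + ¾)) = -36182 + (19275 + √(7/4)) = -36182 + (19275 + √7/2) = -16907 + √7/2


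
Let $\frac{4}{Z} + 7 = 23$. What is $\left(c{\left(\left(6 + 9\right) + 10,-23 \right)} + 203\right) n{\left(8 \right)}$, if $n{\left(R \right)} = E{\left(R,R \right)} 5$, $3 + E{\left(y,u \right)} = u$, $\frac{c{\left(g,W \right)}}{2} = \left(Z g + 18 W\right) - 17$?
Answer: $- \frac{32325}{2} \approx -16163.0$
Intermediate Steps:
$Z = \frac{1}{4}$ ($Z = \frac{4}{-7 + 23} = \frac{4}{16} = 4 \cdot \frac{1}{16} = \frac{1}{4} \approx 0.25$)
$c{\left(g,W \right)} = -34 + \frac{g}{2} + 36 W$ ($c{\left(g,W \right)} = 2 \left(\left(\frac{g}{4} + 18 W\right) - 17\right) = 2 \left(\left(18 W + \frac{g}{4}\right) - 17\right) = 2 \left(-17 + 18 W + \frac{g}{4}\right) = -34 + \frac{g}{2} + 36 W$)
$E{\left(y,u \right)} = -3 + u$
$n{\left(R \right)} = -15 + 5 R$ ($n{\left(R \right)} = \left(-3 + R\right) 5 = -15 + 5 R$)
$\left(c{\left(\left(6 + 9\right) + 10,-23 \right)} + 203\right) n{\left(8 \right)} = \left(\left(-34 + \frac{\left(6 + 9\right) + 10}{2} + 36 \left(-23\right)\right) + 203\right) \left(-15 + 5 \cdot 8\right) = \left(\left(-34 + \frac{15 + 10}{2} - 828\right) + 203\right) \left(-15 + 40\right) = \left(\left(-34 + \frac{1}{2} \cdot 25 - 828\right) + 203\right) 25 = \left(\left(-34 + \frac{25}{2} - 828\right) + 203\right) 25 = \left(- \frac{1699}{2} + 203\right) 25 = \left(- \frac{1293}{2}\right) 25 = - \frac{32325}{2}$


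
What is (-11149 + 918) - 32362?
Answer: -42593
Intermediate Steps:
(-11149 + 918) - 32362 = -10231 - 32362 = -42593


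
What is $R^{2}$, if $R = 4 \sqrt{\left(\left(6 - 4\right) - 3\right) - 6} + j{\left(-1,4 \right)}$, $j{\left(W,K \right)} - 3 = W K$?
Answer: $\left(1 - 4 i \sqrt{7}\right)^{2} \approx -111.0 - 21.166 i$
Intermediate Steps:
$j{\left(W,K \right)} = 3 + K W$ ($j{\left(W,K \right)} = 3 + W K = 3 + K W$)
$R = -1 + 4 i \sqrt{7}$ ($R = 4 \sqrt{\left(\left(6 - 4\right) - 3\right) - 6} + \left(3 + 4 \left(-1\right)\right) = 4 \sqrt{\left(2 - 3\right) - 6} + \left(3 - 4\right) = 4 \sqrt{-1 - 6} - 1 = 4 \sqrt{-7} - 1 = 4 i \sqrt{7} - 1 = -1 + 4 i \sqrt{7} \approx -1.0 + 10.583 i$)
$R^{2} = \left(-1 + 4 i \sqrt{7}\right)^{2}$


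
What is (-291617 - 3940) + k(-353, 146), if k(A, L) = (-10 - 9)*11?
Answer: -295766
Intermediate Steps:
k(A, L) = -209 (k(A, L) = -19*11 = -209)
(-291617 - 3940) + k(-353, 146) = (-291617 - 3940) - 209 = -295557 - 209 = -295766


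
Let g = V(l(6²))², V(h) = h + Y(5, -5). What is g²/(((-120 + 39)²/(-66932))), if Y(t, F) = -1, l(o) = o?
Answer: -100439832500/6561 ≈ -1.5309e+7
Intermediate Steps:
V(h) = -1 + h (V(h) = h - 1 = -1 + h)
g = 1225 (g = (-1 + 6²)² = (-1 + 36)² = 35² = 1225)
g²/(((-120 + 39)²/(-66932))) = 1225²/(((-120 + 39)²/(-66932))) = 1500625/(((-81)²*(-1/66932))) = 1500625/((6561*(-1/66932))) = 1500625/(-6561/66932) = 1500625*(-66932/6561) = -100439832500/6561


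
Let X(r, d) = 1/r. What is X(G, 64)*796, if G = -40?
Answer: -199/10 ≈ -19.900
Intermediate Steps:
X(G, 64)*796 = 796/(-40) = -1/40*796 = -199/10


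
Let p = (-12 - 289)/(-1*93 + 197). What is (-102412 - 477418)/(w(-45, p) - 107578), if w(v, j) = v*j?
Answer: 60302320/11174567 ≈ 5.3964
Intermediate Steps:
p = -301/104 (p = -301/(-93 + 197) = -301/104 ≈ -2.8942)
w(v, j) = j*v
(-102412 - 477418)/(w(-45, p) - 107578) = (-102412 - 477418)/(-301/104*(-45) - 107578) = -579830/(13545/104 - 107578) = -579830/(-11174567/104) = -579830*(-104/11174567) = 60302320/11174567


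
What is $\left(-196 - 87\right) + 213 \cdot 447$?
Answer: $94928$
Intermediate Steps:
$\left(-196 - 87\right) + 213 \cdot 447 = \left(-196 - 87\right) + 95211 = -283 + 95211 = 94928$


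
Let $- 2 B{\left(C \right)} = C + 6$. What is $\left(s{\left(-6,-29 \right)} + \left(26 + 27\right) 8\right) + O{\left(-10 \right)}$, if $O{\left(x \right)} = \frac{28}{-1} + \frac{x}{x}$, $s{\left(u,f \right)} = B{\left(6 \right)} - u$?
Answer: $397$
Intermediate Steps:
$B{\left(C \right)} = -3 - \frac{C}{2}$ ($B{\left(C \right)} = - \frac{C + 6}{2} = - \frac{6 + C}{2} = -3 - \frac{C}{2}$)
$s{\left(u,f \right)} = -6 - u$ ($s{\left(u,f \right)} = \left(-3 - 3\right) - u = -6 - u$)
$O{\left(x \right)} = -27$ ($O{\left(x \right)} = 28 \left(-1\right) + 1 = -28 + 1 = -27$)
$\left(s{\left(-6,-29 \right)} + \left(26 + 27\right) 8\right) + O{\left(-10 \right)} = \left(\left(-6 - -6\right) + \left(26 + 27\right) 8\right) - 27 = \left(\left(-6 + 6\right) + 53 \cdot 8\right) - 27 = \left(0 + 424\right) - 27 = 424 - 27 = 397$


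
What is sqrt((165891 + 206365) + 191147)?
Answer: sqrt(563403) ≈ 750.60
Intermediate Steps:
sqrt((165891 + 206365) + 191147) = sqrt(372256 + 191147) = sqrt(563403)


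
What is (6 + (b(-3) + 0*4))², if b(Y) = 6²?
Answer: 1764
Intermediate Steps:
b(Y) = 36
(6 + (b(-3) + 0*4))² = (6 + (36 + 0*4))² = (6 + (36 + 0))² = (6 + 36)² = 42² = 1764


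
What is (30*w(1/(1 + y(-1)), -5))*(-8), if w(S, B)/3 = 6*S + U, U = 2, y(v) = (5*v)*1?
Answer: -360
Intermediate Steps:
y(v) = 5*v
w(S, B) = 6 + 18*S (w(S, B) = 3*(6*S + 2) = 3*(2 + 6*S) = 6 + 18*S)
(30*w(1/(1 + y(-1)), -5))*(-8) = (30*(6 + 18/(1 + 5*(-1))))*(-8) = (30*(6 + 18/(1 - 5)))*(-8) = (30*(6 + 18/(-4)))*(-8) = (30*(6 + 18*(-¼)))*(-8) = (30*(6 - 9/2))*(-8) = (30*(3/2))*(-8) = 45*(-8) = -360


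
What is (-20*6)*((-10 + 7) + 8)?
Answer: -600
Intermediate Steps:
(-20*6)*((-10 + 7) + 8) = -120*(-3 + 8) = -120*5 = -600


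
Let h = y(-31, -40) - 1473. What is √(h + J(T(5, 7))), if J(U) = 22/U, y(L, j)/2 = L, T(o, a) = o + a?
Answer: I*√55194/6 ≈ 39.156*I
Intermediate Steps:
T(o, a) = a + o
y(L, j) = 2*L
h = -1535 (h = 2*(-31) - 1473 = -62 - 1473 = -1535)
√(h + J(T(5, 7))) = √(-1535 + 22/(7 + 5)) = √(-1535 + 22/12) = √(-1535 + 22*(1/12)) = √(-1535 + 11/6) = √(-9199/6) = I*√55194/6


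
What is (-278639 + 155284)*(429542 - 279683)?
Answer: -18485856945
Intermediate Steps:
(-278639 + 155284)*(429542 - 279683) = -123355*149859 = -18485856945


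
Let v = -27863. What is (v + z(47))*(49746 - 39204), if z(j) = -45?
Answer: -294206136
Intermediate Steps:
(v + z(47))*(49746 - 39204) = (-27863 - 45)*(49746 - 39204) = -27908*10542 = -294206136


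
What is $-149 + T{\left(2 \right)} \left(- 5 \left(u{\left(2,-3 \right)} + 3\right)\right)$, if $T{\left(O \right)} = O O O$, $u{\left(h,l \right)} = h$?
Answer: $-349$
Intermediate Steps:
$T{\left(O \right)} = O^{3}$ ($T{\left(O \right)} = O^{2} O = O^{3}$)
$-149 + T{\left(2 \right)} \left(- 5 \left(u{\left(2,-3 \right)} + 3\right)\right) = -149 + 2^{3} \left(- 5 \left(2 + 3\right)\right) = -149 + 8 \left(\left(-5\right) 5\right) = -149 + 8 \left(-25\right) = -149 - 200 = -349$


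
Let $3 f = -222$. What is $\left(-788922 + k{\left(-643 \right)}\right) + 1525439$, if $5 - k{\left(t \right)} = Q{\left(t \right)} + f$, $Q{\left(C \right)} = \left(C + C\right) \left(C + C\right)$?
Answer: $-917200$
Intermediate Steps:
$f = -74$ ($f = \frac{1}{3} \left(-222\right) = -74$)
$Q{\left(C \right)} = 4 C^{2}$ ($Q{\left(C \right)} = 2 C 2 C = 4 C^{2}$)
$k{\left(t \right)} = 79 - 4 t^{2}$ ($k{\left(t \right)} = 5 - \left(4 t^{2} - 74\right) = 5 - \left(-74 + 4 t^{2}\right) = 79 - 4 t^{2}$)
$\left(-788922 + k{\left(-643 \right)}\right) + 1525439 = \left(-788922 + \left(79 - 4 \left(-643\right)^{2}\right)\right) + 1525439 = \left(-788922 + \left(79 - 1653796\right)\right) + 1525439 = \left(-788922 - 1653717\right) + 1525439 = -2442639 + 1525439 = -917200$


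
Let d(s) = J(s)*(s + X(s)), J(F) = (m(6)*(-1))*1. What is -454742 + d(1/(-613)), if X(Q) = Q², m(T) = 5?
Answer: -170877943538/375769 ≈ -4.5474e+5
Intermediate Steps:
J(F) = -5 (J(F) = (5*(-1))*1 = -5*1 = -5)
d(s) = -5*s - 5*s² (d(s) = -5*(s + s²) = -5*s - 5*s²)
-454742 + d(1/(-613)) = -454742 + 5*(-1 - 1/(-613))/(-613) = -454742 + 5*(-1/613)*(-1 - 1*(-1/613)) = -454742 + 5*(-1/613)*(-1 + 1/613) = -454742 + 5*(-1/613)*(-612/613) = -454742 + 3060/375769 = -170877943538/375769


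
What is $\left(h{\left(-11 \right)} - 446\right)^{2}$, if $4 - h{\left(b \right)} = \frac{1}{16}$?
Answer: $\frac{50027329}{256} \approx 1.9542 \cdot 10^{5}$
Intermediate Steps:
$h{\left(b \right)} = \frac{63}{16}$ ($h{\left(b \right)} = 4 - \frac{1}{16} = \frac{63}{16}$)
$\left(h{\left(-11 \right)} - 446\right)^{2} = \left(\frac{63}{16} - 446\right)^{2} = \left(- \frac{7073}{16}\right)^{2} = \frac{50027329}{256}$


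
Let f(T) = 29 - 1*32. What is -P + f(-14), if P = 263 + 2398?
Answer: -2664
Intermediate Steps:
f(T) = -3 (f(T) = 29 - 32 = -3)
P = 2661
-P + f(-14) = -1*2661 - 3 = -2661 - 3 = -2664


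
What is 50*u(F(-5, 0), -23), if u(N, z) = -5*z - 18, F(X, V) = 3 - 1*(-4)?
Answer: 4850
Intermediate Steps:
F(X, V) = 7 (F(X, V) = 3 + 4 = 7)
u(N, z) = -18 - 5*z
50*u(F(-5, 0), -23) = 50*(-18 - 5*(-23)) = 50*(-18 + 115) = 50*97 = 4850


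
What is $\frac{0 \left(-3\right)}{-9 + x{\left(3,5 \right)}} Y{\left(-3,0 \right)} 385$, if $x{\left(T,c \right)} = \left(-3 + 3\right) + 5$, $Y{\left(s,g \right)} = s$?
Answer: $0$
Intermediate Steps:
$x{\left(T,c \right)} = 5$ ($x{\left(T,c \right)} = 0 + 5 = 5$)
$\frac{0 \left(-3\right)}{-9 + x{\left(3,5 \right)}} Y{\left(-3,0 \right)} 385 = \frac{0 \left(-3\right)}{-9 + 5} \left(-3\right) 385 = \frac{0}{-4} \left(-3\right) 385 = 0 \left(- \frac{1}{4}\right) \left(-3\right) 385 = 0 \left(-3\right) 385 = 0 \cdot 385 = 0$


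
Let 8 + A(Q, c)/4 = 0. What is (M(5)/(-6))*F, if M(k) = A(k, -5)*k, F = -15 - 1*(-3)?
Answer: -320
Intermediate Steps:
A(Q, c) = -32 (A(Q, c) = -32 + 4*0 = -32 + 0 = -32)
F = -12 (F = -15 + 3 = -12)
M(k) = -32*k
(M(5)/(-6))*F = (-32*5/(-6))*(-12) = -160*(-⅙)*(-12) = (80/3)*(-12) = -320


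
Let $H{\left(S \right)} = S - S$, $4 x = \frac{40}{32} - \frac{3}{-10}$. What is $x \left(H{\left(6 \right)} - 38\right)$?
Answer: $- \frac{589}{40} \approx -14.725$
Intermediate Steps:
$x = \frac{31}{80}$ ($x = \frac{\frac{40}{32} - \frac{3}{-10}}{4} = \frac{40 \cdot \frac{1}{32} - - \frac{3}{10}}{4} = \frac{\frac{5}{4} + \frac{3}{10}}{4} = \frac{1}{4} \cdot \frac{31}{20} = \frac{31}{80} \approx 0.3875$)
$H{\left(S \right)} = 0$
$x \left(H{\left(6 \right)} - 38\right) = \frac{31 \left(0 - 38\right)}{80} = \frac{31}{80} \left(-38\right) = - \frac{589}{40}$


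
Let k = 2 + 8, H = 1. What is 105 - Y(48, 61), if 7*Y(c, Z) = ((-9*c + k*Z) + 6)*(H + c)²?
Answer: -63007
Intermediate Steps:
k = 10
Y(c, Z) = (1 + c)²*(6 - 9*c + 10*Z)/7 (Y(c, Z) = (((-9*c + 10*Z) + 6)*(1 + c)²)/7 = ((6 - 9*c + 10*Z)*(1 + c)²)/7 = ((1 + c)²*(6 - 9*c + 10*Z))/7 = (1 + c)²*(6 - 9*c + 10*Z)/7)
105 - Y(48, 61) = 105 - (1 + 48)²*(6 - 9*48 + 10*61)/7 = 105 - 49²*(6 - 432 + 610)/7 = 105 - 2401*184/7 = 105 - 1*63112 = 105 - 63112 = -63007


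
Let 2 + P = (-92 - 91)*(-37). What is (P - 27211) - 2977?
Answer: -23419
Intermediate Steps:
P = 6769 (P = -2 + (-92 - 91)*(-37) = -2 - 183*(-37) = -2 + 6771 = 6769)
(P - 27211) - 2977 = (6769 - 27211) - 2977 = -20442 - 2977 = -23419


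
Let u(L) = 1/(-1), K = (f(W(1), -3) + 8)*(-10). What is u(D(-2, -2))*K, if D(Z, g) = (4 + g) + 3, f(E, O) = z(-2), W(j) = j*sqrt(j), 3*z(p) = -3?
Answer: 70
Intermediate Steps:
z(p) = -1 (z(p) = (1/3)*(-3) = -1)
W(j) = j**(3/2)
f(E, O) = -1
D(Z, g) = 7 + g
K = -70 (K = (-1 + 8)*(-10) = 7*(-10) = -70)
u(L) = -1
u(D(-2, -2))*K = -1*(-70) = 70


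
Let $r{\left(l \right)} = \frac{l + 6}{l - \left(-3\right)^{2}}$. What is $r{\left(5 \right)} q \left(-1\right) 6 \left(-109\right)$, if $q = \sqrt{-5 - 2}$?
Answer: $- \frac{3597 i \sqrt{7}}{2} \approx - 4758.4 i$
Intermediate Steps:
$r{\left(l \right)} = \frac{6 + l}{-9 + l}$ ($r{\left(l \right)} = \frac{6 + l}{l - 9} = \frac{6 + l}{-9 + l}$)
$q = i \sqrt{7}$ ($q = \sqrt{-7} = i \sqrt{7} \approx 2.6458 i$)
$r{\left(5 \right)} q \left(-1\right) 6 \left(-109\right) = \frac{6 + 5}{-9 + 5} i \sqrt{7} \left(-1\right) 6 \left(-109\right) = \frac{1}{-4} \cdot 11 i \sqrt{7} \left(-1\right) \left(-654\right) = \left(- \frac{1}{4}\right) 11 i \sqrt{7} \left(-1\right) \left(-654\right) = - \frac{11 i \sqrt{7}}{4} \left(-1\right) \left(-654\right) = \frac{11 i \sqrt{7}}{4} \left(-654\right) = - \frac{3597 i \sqrt{7}}{2}$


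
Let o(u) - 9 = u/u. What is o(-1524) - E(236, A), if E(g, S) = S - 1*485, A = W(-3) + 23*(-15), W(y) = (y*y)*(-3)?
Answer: 867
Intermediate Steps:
W(y) = -3*y² (W(y) = y²*(-3) = -3*y²)
A = -372 (A = -3*(-3)² + 23*(-15) = -3*9 - 345 = -27 - 345 = -372)
E(g, S) = -485 + S (E(g, S) = S - 485 = -485 + S)
o(u) = 10 (o(u) = 9 + u/u = 9 + 1 = 10)
o(-1524) - E(236, A) = 10 - (-485 - 372) = 10 - 1*(-857) = 10 + 857 = 867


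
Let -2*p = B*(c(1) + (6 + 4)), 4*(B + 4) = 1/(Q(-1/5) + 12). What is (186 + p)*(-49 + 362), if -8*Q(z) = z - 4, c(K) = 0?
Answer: 32287828/501 ≈ 64447.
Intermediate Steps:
Q(z) = 1/2 - z/8 (Q(z) = -(z - 4)/8 = -(-4 + z)/8 = 1/2 - z/8)
B = -1994/501 (B = -4 + 1/(4*((1/2 - (-1)/(8*5)) + 12)) = -4 + 1/(4*((1/2 - 1/8*(-1/5)) + 12)) = -4 + 1/(4*((1/2 + 1/40) + 12)) = -4 + 1/(4*(21/40 + 12)) = -4 + 1/(4*(501/40)) = -4 + (1/4)*(40/501) = -4 + 10/501 = -1994/501 ≈ -3.9800)
p = 9970/501 (p = -(-997)*(0 + (6 + 4))/501 = -(-997)*(0 + 10)/501 = -(-997)*10/501 = -1/2*(-19940/501) = 9970/501 ≈ 19.900)
(186 + p)*(-49 + 362) = (186 + 9970/501)*(-49 + 362) = (103156/501)*313 = 32287828/501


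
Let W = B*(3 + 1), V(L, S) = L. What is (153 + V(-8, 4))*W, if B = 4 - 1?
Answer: 1740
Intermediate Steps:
B = 3
W = 12 (W = 3*(3 + 1) = 3*4 = 12)
(153 + V(-8, 4))*W = (153 - 8)*12 = 145*12 = 1740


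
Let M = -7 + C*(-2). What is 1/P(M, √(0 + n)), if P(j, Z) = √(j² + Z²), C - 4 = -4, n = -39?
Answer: √10/10 ≈ 0.31623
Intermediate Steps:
C = 0 (C = 4 - 4 = 0)
M = -7 (M = -7 + 0*(-2) = -7 + 0 = -7)
P(j, Z) = √(Z² + j²)
1/P(M, √(0 + n)) = 1/(√((√(0 - 39))² + (-7)²)) = 1/(√((√(-39))² + 49)) = 1/(√((I*√39)² + 49)) = 1/(√(-39 + 49)) = 1/(√10) = √10/10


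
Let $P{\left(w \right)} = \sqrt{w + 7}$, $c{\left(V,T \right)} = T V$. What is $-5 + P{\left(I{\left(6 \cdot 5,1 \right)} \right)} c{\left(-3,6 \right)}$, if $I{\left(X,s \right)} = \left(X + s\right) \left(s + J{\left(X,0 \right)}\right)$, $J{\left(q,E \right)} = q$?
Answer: $-5 - 396 \sqrt{2} \approx -565.03$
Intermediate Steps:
$I{\left(X,s \right)} = \left(X + s\right)^{2}$ ($I{\left(X,s \right)} = \left(X + s\right) \left(s + X\right) = \left(X + s\right) \left(X + s\right) = \left(X + s\right)^{2}$)
$P{\left(w \right)} = \sqrt{7 + w}$
$-5 + P{\left(I{\left(6 \cdot 5,1 \right)} \right)} c{\left(-3,6 \right)} = -5 + \sqrt{7 + \left(\left(6 \cdot 5\right)^{2} + 1^{2} + 2 \cdot 6 \cdot 5 \cdot 1\right)} 6 \left(-3\right) = -5 + \sqrt{7 + \left(30^{2} + 1 + 2 \cdot 30 \cdot 1\right)} \left(-18\right) = -5 + \sqrt{7 + \left(900 + 1 + 60\right)} \left(-18\right) = -5 + \sqrt{7 + 961} \left(-18\right) = -5 + \sqrt{968} \left(-18\right) = -5 + 22 \sqrt{2} \left(-18\right) = -5 - 396 \sqrt{2}$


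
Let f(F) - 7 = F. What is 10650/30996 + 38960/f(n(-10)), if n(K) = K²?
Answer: 201457285/552762 ≈ 364.46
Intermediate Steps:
f(F) = 7 + F
10650/30996 + 38960/f(n(-10)) = 10650/30996 + 38960/(7 + (-10)²) = 10650*(1/30996) + 38960/(7 + 100) = 1775/5166 + 38960/107 = 201457285/552762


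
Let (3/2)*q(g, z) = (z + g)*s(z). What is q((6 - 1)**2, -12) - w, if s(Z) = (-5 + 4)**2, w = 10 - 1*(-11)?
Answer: -37/3 ≈ -12.333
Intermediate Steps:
w = 21 (w = 10 + 11 = 21)
s(Z) = 1 (s(Z) = (-1)**2 = 1)
q(g, z) = 2*g/3 + 2*z/3 (q(g, z) = 2*((z + g)*1)/3 = 2*((g + z)*1)/3 = 2*(g + z)/3 = 2*g/3 + 2*z/3)
q((6 - 1)**2, -12) - w = (2*(6 - 1)**2/3 + (2/3)*(-12)) - 1*21 = ((2/3)*5**2 - 8) - 21 = ((2/3)*25 - 8) - 21 = (50/3 - 8) - 21 = 26/3 - 21 = -37/3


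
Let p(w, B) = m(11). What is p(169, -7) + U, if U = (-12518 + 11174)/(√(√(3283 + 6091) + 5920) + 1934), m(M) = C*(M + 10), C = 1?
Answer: 21 - 1344/(1934 + √(5920 + √9374)) ≈ 20.332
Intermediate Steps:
m(M) = 10 + M (m(M) = 1*(M + 10) = 1*(10 + M) = 10 + M)
p(w, B) = 21 (p(w, B) = 10 + 11 = 21)
U = -1344/(1934 + √(5920 + √9374)) (U = -1344/(√(√9374 + 5920) + 1934) = -1344/(√(5920 + √9374) + 1934) = -1344/(1934 + √(5920 + √9374)) ≈ -0.66814)
p(169, -7) + U = 21 - 1344/(1934 + √(5920 + √9374))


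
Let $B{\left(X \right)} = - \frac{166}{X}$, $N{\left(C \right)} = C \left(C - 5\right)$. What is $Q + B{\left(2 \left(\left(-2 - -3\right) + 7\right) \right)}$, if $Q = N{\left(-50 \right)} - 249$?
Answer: $\frac{19925}{8} \approx 2490.6$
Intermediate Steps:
$N{\left(C \right)} = C \left(-5 + C\right)$
$Q = 2501$ ($Q = - 50 \left(-5 - 50\right) - 249 = \left(-50\right) \left(-55\right) - 249 = 2750 - 249 = 2501$)
$Q + B{\left(2 \left(\left(-2 - -3\right) + 7\right) \right)} = 2501 - \frac{166}{2 \left(\left(-2 - -3\right) + 7\right)} = 2501 - \frac{166}{2 \left(\left(-2 + 3\right) + 7\right)} = 2501 - \frac{166}{2 \left(1 + 7\right)} = 2501 - \frac{166}{2 \cdot 8} = 2501 - \frac{166}{16} = 2501 - \frac{83}{8} = \frac{19925}{8}$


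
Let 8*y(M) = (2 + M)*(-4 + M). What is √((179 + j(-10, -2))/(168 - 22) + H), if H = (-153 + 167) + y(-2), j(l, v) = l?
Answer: √323098/146 ≈ 3.8933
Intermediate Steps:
y(M) = (-4 + M)*(2 + M)/8 (y(M) = ((2 + M)*(-4 + M))/8 = ((-4 + M)*(2 + M))/8 = (-4 + M)*(2 + M)/8)
H = 14 (H = (-153 + 167) + (-1 - ¼*(-2) + (⅛)*(-2)²) = 14 + (-1 + ½ + (⅛)*4) = 14 + (-1 + ½ + ½) = 14 + 0 = 14)
√((179 + j(-10, -2))/(168 - 22) + H) = √((179 - 10)/(168 - 22) + 14) = √(169/146 + 14) = √(2213/146) = √323098/146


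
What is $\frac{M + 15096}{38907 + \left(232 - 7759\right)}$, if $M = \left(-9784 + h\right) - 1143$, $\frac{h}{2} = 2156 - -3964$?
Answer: $\frac{16409}{31380} \approx 0.52291$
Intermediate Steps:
$h = 12240$ ($h = 2 \left(2156 - -3964\right) = 2 \left(2156 + 3964\right) = 2 \cdot 6120 = 12240$)
$M = 1313$ ($M = \left(-9784 + 12240\right) - 1143 = 2456 - 1143 = 1313$)
$\frac{M + 15096}{38907 + \left(232 - 7759\right)} = \frac{1313 + 15096}{38907 + \left(232 - 7759\right)} = \frac{16409}{38907 + \left(232 - 7759\right)} = \frac{16409}{38907 - 7527} = \frac{16409}{31380}$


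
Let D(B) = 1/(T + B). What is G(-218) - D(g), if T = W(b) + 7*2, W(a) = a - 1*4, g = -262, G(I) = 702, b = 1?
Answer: 176203/251 ≈ 702.00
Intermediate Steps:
W(a) = -4 + a (W(a) = a - 4 = -4 + a)
T = 11 (T = (-4 + 1) + 7*2 = -3 + 14 = 11)
D(B) = 1/(11 + B)
G(-218) - D(g) = 702 - 1/(11 - 262) = 702 - 1/(-251) = 702 - 1*(-1/251) = 702 + 1/251 = 176203/251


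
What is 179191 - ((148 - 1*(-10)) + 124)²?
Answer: 99667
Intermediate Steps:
179191 - ((148 - 1*(-10)) + 124)² = 179191 - ((148 + 10) + 124)² = 179191 - (158 + 124)² = 179191 - 1*282² = 179191 - 1*79524 = 179191 - 79524 = 99667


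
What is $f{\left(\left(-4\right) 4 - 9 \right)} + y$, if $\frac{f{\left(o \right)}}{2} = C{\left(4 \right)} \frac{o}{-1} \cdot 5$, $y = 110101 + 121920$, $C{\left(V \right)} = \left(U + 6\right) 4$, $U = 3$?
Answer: $241021$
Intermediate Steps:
$C{\left(V \right)} = 36$ ($C{\left(V \right)} = \left(3 + 6\right) 4 = 9 \cdot 4 = 36$)
$y = 232021$
$f{\left(o \right)} = - 360 o$ ($f{\left(o \right)} = 2 \cdot 36 \frac{o}{-1} \cdot 5 = 2 \cdot 36 o \left(-1\right) 5 = 2 \cdot 36 \left(- o\right) 5 = 2 - 36 o 5 = 2 \left(- 180 o\right) = - 360 o$)
$f{\left(\left(-4\right) 4 - 9 \right)} + y = - 360 \left(\left(-4\right) 4 - 9\right) + 232021 = - 360 \left(-16 - 9\right) + 232021 = \left(-360\right) \left(-25\right) + 232021 = 9000 + 232021 = 241021$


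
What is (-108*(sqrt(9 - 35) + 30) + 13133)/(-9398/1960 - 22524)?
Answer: -9695140/22078219 + 105840*I*sqrt(26)/22078219 ≈ -0.43913 + 0.024444*I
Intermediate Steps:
(-108*(sqrt(9 - 35) + 30) + 13133)/(-9398/1960 - 22524) = (-108*(sqrt(-26) + 30) + 13133)/(-9398*1/1960 - 22524) = (-108*(I*sqrt(26) + 30) + 13133)/(-4699/980 - 22524) = (-108*(30 + I*sqrt(26)) + 13133)/(-22078219/980) = ((-3240 - 108*I*sqrt(26)) + 13133)*(-980/22078219) = (9893 - 108*I*sqrt(26))*(-980/22078219) = -9695140/22078219 + 105840*I*sqrt(26)/22078219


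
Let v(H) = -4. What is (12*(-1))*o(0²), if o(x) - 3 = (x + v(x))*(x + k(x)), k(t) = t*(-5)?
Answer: -36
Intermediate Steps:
k(t) = -5*t
o(x) = 3 - 4*x*(-4 + x) (o(x) = 3 + (x - 4)*(x - 5*x) = 3 + (-4 + x)*(-4*x) = 3 - 4*x*(-4 + x))
(12*(-1))*o(0²) = (12*(-1))*(3 - 4*(0²)² + 16*0²) = -12*(3 - 4*0² + 16*0) = -12*(3 - 4*0 + 0) = -12*(3 + 0 + 0) = -12*3 = -36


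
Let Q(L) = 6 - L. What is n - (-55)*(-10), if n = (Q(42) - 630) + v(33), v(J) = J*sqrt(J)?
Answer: -1216 + 33*sqrt(33) ≈ -1026.4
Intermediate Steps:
v(J) = J**(3/2)
n = -666 + 33*sqrt(33) (n = ((6 - 1*42) - 630) + 33**(3/2) = ((6 - 42) - 630) + 33*sqrt(33) = (-36 - 630) + 33*sqrt(33) = -666 + 33*sqrt(33) ≈ -476.43)
n - (-55)*(-10) = (-666 + 33*sqrt(33)) - (-55)*(-10) = (-666 + 33*sqrt(33)) - 1*550 = (-666 + 33*sqrt(33)) - 550 = -1216 + 33*sqrt(33)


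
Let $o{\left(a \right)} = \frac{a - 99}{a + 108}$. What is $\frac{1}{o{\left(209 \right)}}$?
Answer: $\frac{317}{110} \approx 2.8818$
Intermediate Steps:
$o{\left(a \right)} = \frac{-99 + a}{108 + a}$
$\frac{1}{o{\left(209 \right)}} = \frac{1}{\frac{1}{108 + 209} \left(-99 + 209\right)} = \frac{1}{\frac{1}{317} \cdot 110} = \frac{1}{\frac{110}{317}} = \frac{317}{110}$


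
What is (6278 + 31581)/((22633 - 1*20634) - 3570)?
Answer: -37859/1571 ≈ -24.099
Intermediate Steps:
(6278 + 31581)/((22633 - 1*20634) - 3570) = 37859/((22633 - 20634) - 3570) = 37859/(1999 - 3570) = 37859/(-1571) = 37859*(-1/1571) = -37859/1571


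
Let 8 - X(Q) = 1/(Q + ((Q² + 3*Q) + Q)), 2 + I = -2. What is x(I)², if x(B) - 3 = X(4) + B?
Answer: 63001/1296 ≈ 48.612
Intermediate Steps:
I = -4 (I = -2 - 2 = -4)
X(Q) = 8 - 1/(Q² + 5*Q) (X(Q) = 8 - 1/(Q + ((Q² + 3*Q) + Q)) = 8 - 1/(Q + (Q² + 4*Q)) = 8 - 1/(Q² + 5*Q))
x(B) = 395/36 + B (x(B) = 3 + ((-1 + 8*4² + 40*4)/(4*(5 + 4)) + B) = 3 + ((¼)*(-1 + 8*16 + 160)/9 + B) = 3 + ((¼)*(⅑)*(-1 + 128 + 160) + B) = 3 + ((¼)*(⅑)*287 + B) = 3 + (287/36 + B) = 395/36 + B)
x(I)² = (395/36 - 4)² = (251/36)² = 63001/1296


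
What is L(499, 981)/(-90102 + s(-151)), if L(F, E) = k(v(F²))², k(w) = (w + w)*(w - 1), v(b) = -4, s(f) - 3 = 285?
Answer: -800/44907 ≈ -0.017815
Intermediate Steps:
s(f) = 288 (s(f) = 3 + 285 = 288)
k(w) = 2*w*(-1 + w) (k(w) = (2*w)*(-1 + w) = 2*w*(-1 + w))
L(F, E) = 1600 (L(F, E) = (2*(-4)*(-1 - 4))² = (2*(-4)*(-5))² = 40² = 1600)
L(499, 981)/(-90102 + s(-151)) = 1600/(-90102 + 288) = 1600/(-89814) = 1600*(-1/89814) = -800/44907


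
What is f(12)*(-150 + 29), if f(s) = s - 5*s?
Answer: 5808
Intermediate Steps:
f(s) = -4*s
f(12)*(-150 + 29) = (-4*12)*(-150 + 29) = -48*(-121) = 5808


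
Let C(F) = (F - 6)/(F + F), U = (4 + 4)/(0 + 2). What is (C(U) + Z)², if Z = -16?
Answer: 4225/16 ≈ 264.06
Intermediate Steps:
U = 4 (U = 8/2 = 8*(½) = 4)
C(F) = (-6 + F)/(2*F) (C(F) = (-6 + F)/((2*F)) = (-6 + F)*(1/(2*F)) = (-6 + F)/(2*F))
(C(U) + Z)² = ((½)*(-6 + 4)/4 - 16)² = ((½)*(¼)*(-2) - 16)² = (-¼ - 16)² = (-65/4)² = 4225/16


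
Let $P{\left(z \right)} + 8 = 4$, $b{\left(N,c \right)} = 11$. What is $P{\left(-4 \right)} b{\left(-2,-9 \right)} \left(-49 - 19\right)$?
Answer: $2992$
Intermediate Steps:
$P{\left(z \right)} = -4$ ($P{\left(z \right)} = -8 + 4 = -4$)
$P{\left(-4 \right)} b{\left(-2,-9 \right)} \left(-49 - 19\right) = \left(-4\right) 11 \left(-49 - 19\right) = - 44 \left(-49 - 19\right) = \left(-44\right) \left(-68\right) = 2992$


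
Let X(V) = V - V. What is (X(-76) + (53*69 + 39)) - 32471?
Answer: -28775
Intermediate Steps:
X(V) = 0
(X(-76) + (53*69 + 39)) - 32471 = (0 + (53*69 + 39)) - 32471 = (0 + (3657 + 39)) - 32471 = (0 + 3696) - 32471 = 3696 - 32471 = -28775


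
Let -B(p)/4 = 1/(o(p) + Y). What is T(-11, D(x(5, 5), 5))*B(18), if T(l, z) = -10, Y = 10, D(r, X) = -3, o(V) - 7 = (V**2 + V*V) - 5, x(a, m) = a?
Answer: 2/33 ≈ 0.060606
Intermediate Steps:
o(V) = 2 + 2*V**2 (o(V) = 7 + ((V**2 + V*V) - 5) = 7 + ((V**2 + V**2) - 5) = 7 + (2*V**2 - 5) = 7 + (-5 + 2*V**2) = 2 + 2*V**2)
B(p) = -4/(12 + 2*p**2) (B(p) = -4/((2 + 2*p**2) + 10) = -4/(12 + 2*p**2))
T(-11, D(x(5, 5), 5))*B(18) = -(-20)/(6 + 18**2) = -(-20)/(6 + 324) = -(-20)/330 = -10*(-1/165) = 2/33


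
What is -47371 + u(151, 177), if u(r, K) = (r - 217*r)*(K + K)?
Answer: -11593435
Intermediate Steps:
u(r, K) = -432*K*r (u(r, K) = (-216*r)*(2*K) = -432*K*r)
-47371 + u(151, 177) = -47371 - 432*177*151 = -47371 - 11546064 = -11593435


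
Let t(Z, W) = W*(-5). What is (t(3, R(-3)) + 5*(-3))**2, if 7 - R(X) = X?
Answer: 4225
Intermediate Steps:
R(X) = 7 - X
t(Z, W) = -5*W
(t(3, R(-3)) + 5*(-3))**2 = (-5*(7 - 1*(-3)) + 5*(-3))**2 = (-5*(7 + 3) - 15)**2 = (-5*10 - 15)**2 = (-50 - 15)**2 = (-65)**2 = 4225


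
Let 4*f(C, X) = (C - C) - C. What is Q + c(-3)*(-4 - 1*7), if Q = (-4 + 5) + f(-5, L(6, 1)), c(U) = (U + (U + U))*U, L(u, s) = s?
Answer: -1179/4 ≈ -294.75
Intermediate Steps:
c(U) = 3*U² (c(U) = (U + 2*U)*U = (3*U)*U = 3*U²)
f(C, X) = -C/4 (f(C, X) = ((C - C) - C)/4 = (0 - C)/4 = (-C)/4 = -C/4)
Q = 9/4 (Q = (-4 + 5) - ¼*(-5) = 1 + 5/4 = 9/4 ≈ 2.2500)
Q + c(-3)*(-4 - 1*7) = 9/4 + (3*(-3)²)*(-4 - 1*7) = 9/4 + (3*9)*(-4 - 7) = 9/4 + 27*(-11) = 9/4 - 297 = -1179/4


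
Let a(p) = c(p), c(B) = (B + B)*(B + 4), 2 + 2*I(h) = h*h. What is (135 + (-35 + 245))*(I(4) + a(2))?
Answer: 10695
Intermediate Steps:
I(h) = -1 + h**2/2 (I(h) = -1 + (h*h)/2 = -1 + h**2/2)
c(B) = 2*B*(4 + B) (c(B) = (2*B)*(4 + B) = 2*B*(4 + B))
a(p) = 2*p*(4 + p)
(135 + (-35 + 245))*(I(4) + a(2)) = (135 + (-35 + 245))*((-1 + (1/2)*4**2) + 2*2*(4 + 2)) = (135 + 210)*((-1 + (1/2)*16) + 2*2*6) = 345*((-1 + 8) + 24) = 345*(7 + 24) = 345*31 = 10695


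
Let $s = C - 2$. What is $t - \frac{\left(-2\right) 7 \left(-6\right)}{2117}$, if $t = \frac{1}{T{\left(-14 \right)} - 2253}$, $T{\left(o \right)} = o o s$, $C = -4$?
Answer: $- \frac{290153}{7259193} \approx -0.03997$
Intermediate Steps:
$s = -6$ ($s = -4 - 2 = -6$)
$T{\left(o \right)} = - 6 o^{2}$ ($T{\left(o \right)} = o o \left(-6\right) = o^{2} \left(-6\right) = - 6 o^{2}$)
$t = - \frac{1}{3429}$ ($t = \frac{1}{- 6 \left(-14\right)^{2} - 2253} = \frac{1}{\left(-6\right) 196 - 2253} = \frac{1}{-1176 - 2253} = \frac{1}{-3429} = - \frac{1}{3429} \approx -0.00029163$)
$t - \frac{\left(-2\right) 7 \left(-6\right)}{2117} = - \frac{1}{3429} - \frac{\left(-2\right) 7 \left(-6\right)}{2117} = - \frac{1}{3429} - \left(-14\right) \left(-6\right) \frac{1}{2117} = - \frac{1}{3429} - 84 \cdot \frac{1}{2117} = - \frac{1}{3429} - \frac{84}{2117} = - \frac{290153}{7259193}$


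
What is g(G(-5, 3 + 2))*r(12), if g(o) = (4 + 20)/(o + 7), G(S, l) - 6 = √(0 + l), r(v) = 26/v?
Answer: 169/41 - 13*√5/41 ≈ 3.4130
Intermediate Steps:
G(S, l) = 6 + √l (G(S, l) = 6 + √(0 + l) = 6 + √l)
g(o) = 24/(7 + o)
g(G(-5, 3 + 2))*r(12) = (24/(7 + (6 + √(3 + 2))))*(26/12) = (24/(7 + (6 + √5)))*(26*(1/12)) = (24/(13 + √5))*(13/6) = 52/(13 + √5)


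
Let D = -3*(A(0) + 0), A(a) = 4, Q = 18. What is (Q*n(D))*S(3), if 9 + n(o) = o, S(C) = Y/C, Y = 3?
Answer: -378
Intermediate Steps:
S(C) = 3/C
D = -12 (D = -3*(4 + 0) = -3*4 = -12)
n(o) = -9 + o
(Q*n(D))*S(3) = (18*(-9 - 12))*(3/3) = (18*(-21))*(3*(⅓)) = -378*1 = -378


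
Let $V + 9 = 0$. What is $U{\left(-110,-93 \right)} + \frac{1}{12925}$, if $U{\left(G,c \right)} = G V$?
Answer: $\frac{12795751}{12925} \approx 990.0$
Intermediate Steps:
$V = -9$ ($V = -9 + 0 = -9$)
$U{\left(G,c \right)} = - 9 G$ ($U{\left(G,c \right)} = G \left(-9\right) = - 9 G$)
$U{\left(-110,-93 \right)} + \frac{1}{12925} = \left(-9\right) \left(-110\right) + \frac{1}{12925} = 990 + \frac{1}{12925} = \frac{12795751}{12925}$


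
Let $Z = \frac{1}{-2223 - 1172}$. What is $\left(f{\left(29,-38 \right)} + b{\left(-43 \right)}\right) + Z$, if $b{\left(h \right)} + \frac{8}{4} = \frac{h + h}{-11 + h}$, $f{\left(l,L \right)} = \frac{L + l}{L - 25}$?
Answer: $- \frac{24277}{91665} \approx -0.26484$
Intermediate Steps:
$f{\left(l,L \right)} = \frac{L + l}{-25 + L}$
$b{\left(h \right)} = -2 + \frac{2 h}{-11 + h}$ ($b{\left(h \right)} = -2 + \frac{h + h}{-11 + h} = -2 + \frac{2 h}{-11 + h}$)
$Z = - \frac{1}{3395}$ ($Z = \frac{1}{-3395} = - \frac{1}{3395} \approx -0.00029455$)
$\left(f{\left(29,-38 \right)} + b{\left(-43 \right)}\right) + Z = \left(\frac{-38 + 29}{-25 - 38} + \frac{22}{-11 - 43}\right) - \frac{1}{3395} = \left(\frac{1}{-63} \left(-9\right) + \frac{22}{-54}\right) - \frac{1}{3395} = \left(\left(- \frac{1}{63}\right) \left(-9\right) + 22 \left(- \frac{1}{54}\right)\right) - \frac{1}{3395} = \left(\frac{1}{7} - \frac{11}{27}\right) - \frac{1}{3395} = - \frac{50}{189} - \frac{1}{3395} = - \frac{24277}{91665}$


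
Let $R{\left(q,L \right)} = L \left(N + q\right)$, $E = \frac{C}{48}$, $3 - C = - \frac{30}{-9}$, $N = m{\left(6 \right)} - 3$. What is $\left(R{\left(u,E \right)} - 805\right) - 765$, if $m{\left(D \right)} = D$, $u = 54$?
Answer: $- \frac{75379}{48} \approx -1570.4$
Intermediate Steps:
$N = 3$ ($N = 6 - 3 = 3$)
$C = - \frac{1}{3}$ ($C = 3 - - \frac{30}{-9} = 3 - \left(-30\right) \left(- \frac{1}{9}\right) = 3 - \frac{10}{3} = - \frac{1}{3} \approx -0.33333$)
$E = - \frac{1}{144}$ ($E = - \frac{1}{3 \cdot 48} = \left(- \frac{1}{3}\right) \frac{1}{48} = - \frac{1}{144} \approx -0.0069444$)
$R{\left(q,L \right)} = L \left(3 + q\right)$
$\left(R{\left(u,E \right)} - 805\right) - 765 = \left(- \frac{3 + 54}{144} - 805\right) - 765 = \left(\left(- \frac{1}{144}\right) 57 - 805\right) - 765 = \left(- \frac{19}{48} - 805\right) - 765 = - \frac{38659}{48} - 765 = - \frac{75379}{48}$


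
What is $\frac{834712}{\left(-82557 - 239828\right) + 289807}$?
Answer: $- \frac{417356}{16289} \approx -25.622$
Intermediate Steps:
$\frac{834712}{\left(-82557 - 239828\right) + 289807} = \frac{834712}{-322385 + 289807} = \frac{834712}{-32578} = 834712 \left(- \frac{1}{32578}\right) = - \frac{417356}{16289}$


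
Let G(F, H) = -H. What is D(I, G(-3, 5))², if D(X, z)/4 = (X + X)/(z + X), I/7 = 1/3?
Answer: 49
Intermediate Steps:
I = 7/3 ≈ 2.3333
D(X, z) = 8*X/(X + z) (D(X, z) = 4*((X + X)/(z + X)) = 4*((2*X)/(X + z)) = 4*(2*X/(X + z)) = 8*X/(X + z))
D(I, G(-3, 5))² = (8*(7/3)/(7/3 - 1*5))² = (8*(7/3)/(7/3 - 5))² = (8*(7/3)/(-8/3))² = (8*(7/3)*(-3/8))² = (-7)² = 49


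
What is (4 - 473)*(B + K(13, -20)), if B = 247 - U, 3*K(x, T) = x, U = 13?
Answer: -335335/3 ≈ -1.1178e+5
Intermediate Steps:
K(x, T) = x/3
B = 234 (B = 247 - 1*13 = 247 - 13 = 234)
(4 - 473)*(B + K(13, -20)) = (4 - 473)*(234 + (1/3)*13) = -469*(234 + 13/3) = -469*715/3 = -335335/3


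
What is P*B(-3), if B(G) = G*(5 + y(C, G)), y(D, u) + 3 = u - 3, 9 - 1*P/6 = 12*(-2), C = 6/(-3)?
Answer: 2376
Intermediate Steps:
C = -2 (C = 6*(-⅓) = -2)
P = 198 (P = 54 - 72*(-2) = 54 - 6*(-24) = 54 + 144 = 198)
y(D, u) = -6 + u (y(D, u) = -3 + (u - 3) = -3 + (-3 + u) = -6 + u)
B(G) = G*(-1 + G) (B(G) = G*(5 + (-6 + G)) = G*(-1 + G))
P*B(-3) = 198*(-3*(-1 - 3)) = 198*(-3*(-4)) = 198*12 = 2376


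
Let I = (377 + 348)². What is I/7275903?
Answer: 525625/7275903 ≈ 0.072242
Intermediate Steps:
I = 525625 (I = 725² = 525625)
I/7275903 = 525625/7275903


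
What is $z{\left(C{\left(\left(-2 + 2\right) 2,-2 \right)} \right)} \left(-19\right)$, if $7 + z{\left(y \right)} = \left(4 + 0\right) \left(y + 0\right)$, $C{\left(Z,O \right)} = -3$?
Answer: $361$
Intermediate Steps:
$z{\left(y \right)} = -7 + 4 y$ ($z{\left(y \right)} = -7 + \left(4 + 0\right) \left(y + 0\right) = -7 + 4 y$)
$z{\left(C{\left(\left(-2 + 2\right) 2,-2 \right)} \right)} \left(-19\right) = \left(-7 + 4 \left(-3\right)\right) \left(-19\right) = \left(-7 - 12\right) \left(-19\right) = \left(-19\right) \left(-19\right) = 361$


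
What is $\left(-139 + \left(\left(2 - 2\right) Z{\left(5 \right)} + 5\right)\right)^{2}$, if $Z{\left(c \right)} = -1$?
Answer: $17956$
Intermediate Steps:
$\left(-139 + \left(\left(2 - 2\right) Z{\left(5 \right)} + 5\right)\right)^{2} = \left(-139 + \left(\left(2 - 2\right) \left(-1\right) + 5\right)\right)^{2} = \left(-139 + \left(0 \left(-1\right) + 5\right)\right)^{2} = \left(-139 + \left(0 + 5\right)\right)^{2} = \left(-139 + 5\right)^{2} = \left(-134\right)^{2} = 17956$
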